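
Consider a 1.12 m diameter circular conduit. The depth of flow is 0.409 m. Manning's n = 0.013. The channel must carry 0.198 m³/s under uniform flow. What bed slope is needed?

S = 0.00046

For a circular section of diameter D = 1.12 m at depth y = 0.409 m, the central angle is θ = 2 arccos(1 − 2y/D) = 2.596 rad. Then A = (D²/8)(θ − sin θ) = 0.3256 m² and P = Dθ/2 = 1.454 m.
Hydraulic radius R = A/P = 0.3256/1.454 = 0.224 m.
From Manning's equation, S = [nQ / (1 A R^(2/3))]² = [0.013 × 0.198 / (1 × 0.3256 × 0.224^(2/3))]² = 0.00046.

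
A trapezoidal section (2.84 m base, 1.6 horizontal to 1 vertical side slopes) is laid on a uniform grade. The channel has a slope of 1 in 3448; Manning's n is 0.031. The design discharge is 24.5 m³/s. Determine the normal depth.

y_n = 3.51 m

Manning's equation rearranged: A R^(2/3) = nQ / (1·√S) = 0.031 × 24.5 / (√0.00029) = 44.6.
At y = 3.97 m: A R^(2/3) = 58.85 — too large.
At y = 3.51 m: A R^(2/3) = 44.65 — ≈ 44.6.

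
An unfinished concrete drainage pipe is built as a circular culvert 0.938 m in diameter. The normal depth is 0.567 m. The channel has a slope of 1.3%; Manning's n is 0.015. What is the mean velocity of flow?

V = 3.11 m/s

For a circular section of diameter D = 0.938 m at depth y = 0.567 m, the central angle is θ = 2 arccos(1 − 2y/D) = 3.563 rad. Then A = (D²/8)(θ − sin θ) = 0.4368 m² and P = Dθ/2 = 1.671 m.
Hydraulic radius R = A/P = 0.4368/1.671 = 0.2614 m.
From Manning's equation, V = (1/n) R^(2/3) S^(1/2) = (1/0.015) × 0.2614^(2/3) × 0.013^(1/2) = 3.11 m/s.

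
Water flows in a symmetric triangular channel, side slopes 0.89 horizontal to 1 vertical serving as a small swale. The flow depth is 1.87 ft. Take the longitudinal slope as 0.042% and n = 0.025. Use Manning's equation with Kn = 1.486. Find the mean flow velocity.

For a triangular section with side slope z = 0.89: A = zy² = 0.89×1.87² = 3.112 ft²; P = 2y√(1+z²) = 2×1.87×1.339 = 5.007 ft.
Hydraulic radius R = A/P = 3.112/5.007 = 0.6216 ft.
From Manning's equation, V = (1.486/n) R^(2/3) S^(1/2) = (1.486/0.025) × 0.6216^(2/3) × 0.00042^(1/2) = 0.887 ft/s.

V = 0.887 ft/s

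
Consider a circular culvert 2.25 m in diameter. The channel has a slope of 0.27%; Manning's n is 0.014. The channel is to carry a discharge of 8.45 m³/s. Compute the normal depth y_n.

y_n = 1.58 m

Manning's equation rearranged: A R^(2/3) = nQ / (1·√S) = 0.014 × 8.45 / (√0.0027) = 2.277.
At y = 1.71 m: A R^(2/3) = 2.508 — high.
At y = 1.31 m: A R^(2/3) = 1.737 — low.
At y = 1.58 m: A R^(2/3) = 2.278 — close enough.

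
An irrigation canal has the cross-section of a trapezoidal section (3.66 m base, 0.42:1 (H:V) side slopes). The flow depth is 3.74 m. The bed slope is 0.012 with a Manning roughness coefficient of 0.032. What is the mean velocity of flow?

With bottom width b = 3.66 m and side slope z = 0.42: A = (b + zy)y = (3.66 + 0.42×3.74)×3.74 = 19.56 m²; P = b + 2y√(1+z²) = 3.66 + 2×3.74×1.085 = 11.77 m.
Hydraulic radius R = A/P = 19.56/11.77 = 1.662 m.
From Manning's equation, V = (1/n) R^(2/3) S^(1/2) = (1/0.032) × 1.662^(2/3) × 0.012^(1/2) = 4.8 m/s.

V = 4.8 m/s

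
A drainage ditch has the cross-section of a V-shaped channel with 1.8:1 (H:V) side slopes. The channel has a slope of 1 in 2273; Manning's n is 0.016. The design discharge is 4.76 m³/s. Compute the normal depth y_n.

Manning's equation rearranged: A R^(2/3) = nQ / (1·√S) = 0.016 × 4.76 / (√0.0004399) = 3.631.
Try y = 1.96 m: A R^(2/3) = 6.237 — over.
Try y = 1.6 m: A R^(2/3) = 3.63 — ≈ 3.631.

y_n = 1.6 m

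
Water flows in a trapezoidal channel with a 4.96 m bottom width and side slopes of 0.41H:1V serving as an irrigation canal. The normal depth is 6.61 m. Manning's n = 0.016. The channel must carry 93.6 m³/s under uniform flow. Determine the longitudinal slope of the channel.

With bottom width b = 4.96 m and side slope z = 0.41: A = (b + zy)y = (4.96 + 0.41×6.61)×6.61 = 50.7 m²; P = b + 2y√(1+z²) = 4.96 + 2×6.61×1.081 = 19.25 m.
Hydraulic radius R = A/P = 50.7/19.25 = 2.634 m.
From Manning's equation, S = [nQ / (1 A R^(2/3))]² = [0.016 × 93.6 / (1 × 50.7 × 2.634^(2/3))]² = 0.00024.

S = 0.00024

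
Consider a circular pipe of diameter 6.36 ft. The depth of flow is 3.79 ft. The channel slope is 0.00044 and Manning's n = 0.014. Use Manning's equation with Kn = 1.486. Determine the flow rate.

Q = 64.1 ft³/s

For a circular section of diameter D = 6.36 ft at depth y = 3.79 ft, the central angle is θ = 2 arccos(1 − 2y/D) = 3.528 rad. Then A = (D²/8)(θ − sin θ) = 19.74 ft² and P = Dθ/2 = 11.22 ft.
Hydraulic radius R = A/P = 19.74/11.22 = 1.76 ft.
Manning's equation: Q = (1.486/n) A R^(2/3) S^(1/2) = (1.486/0.014) × 19.74 × 1.76^(2/3) × 0.00044^(1/2) = 64.1 ft³/s.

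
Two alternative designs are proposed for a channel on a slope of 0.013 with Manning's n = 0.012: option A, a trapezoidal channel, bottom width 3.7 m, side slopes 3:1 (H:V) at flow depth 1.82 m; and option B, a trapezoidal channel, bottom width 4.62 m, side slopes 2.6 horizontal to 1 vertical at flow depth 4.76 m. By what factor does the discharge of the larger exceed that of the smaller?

Channel A: With bottom width b = 3.7 m and side slope z = 3: A = (b + zy)y = (3.7 + 3×1.82)×1.82 = 16.67 m²; P = b + 2y√(1+z²) = 3.7 + 2×1.82×3.162 = 15.21 m. Hydraulic radius R = A/P = 16.67/15.21 = 1.096 m. Q_A = (1/0.012)·16.67·1.096^(2/3)·√0.013 = 168.4 m³/s.
Channel B: With bottom width b = 4.62 m and side slope z = 2.6: A = (b + zy)y = (4.62 + 2.6×4.76)×4.76 = 80.9 m²; P = b + 2y√(1+z²) = 4.62 + 2×4.76×2.786 = 31.14 m. Hydraulic radius R = A/P = 80.9/31.14 = 2.598 m. Q_B = (1/0.012)·80.9·2.598^(2/3)·√0.013 = 1453 m³/s.
The larger discharge is 1453 m³/s and the smaller is 168.4 m³/s; the ratio is 8.63.

8.63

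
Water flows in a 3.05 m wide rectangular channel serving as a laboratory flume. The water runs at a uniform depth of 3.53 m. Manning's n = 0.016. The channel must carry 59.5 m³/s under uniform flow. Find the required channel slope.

Flow area A = b·y = 3.05 × 3.53 = 10.77 m². Wetted perimeter P = b + 2y = 3.05 + 2×3.53 = 10.11 m.
Hydraulic radius R = A/P = 10.77/10.11 = 1.065 m.
From Manning's equation, S = [nQ / (1 A R^(2/3))]² = [0.016 × 59.5 / (1 × 10.77 × 1.065^(2/3))]² = 0.00719.

S = 0.00719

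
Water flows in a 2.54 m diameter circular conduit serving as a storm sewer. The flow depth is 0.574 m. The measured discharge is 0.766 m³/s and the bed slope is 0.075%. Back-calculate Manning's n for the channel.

n = 0.015

For a circular section of diameter D = 2.54 m at depth y = 0.574 m, the central angle is θ = 2 arccos(1 − 2y/D) = 1.982 rad. Then A = (D²/8)(θ − sin θ) = 0.8587 m² and P = Dθ/2 = 2.517 m.
Hydraulic radius R = A/P = 0.8587/2.517 = 0.3412 m.
Rearranging Manning's equation: n = (1/Q) A R^(2/3) S^(1/2) = (1/0.766) × 0.8587 × 0.3412^(2/3) × √0.00075 = 0.015.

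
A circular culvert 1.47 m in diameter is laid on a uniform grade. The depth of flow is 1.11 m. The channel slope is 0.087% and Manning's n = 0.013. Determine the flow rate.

For a circular section of diameter D = 1.47 m at depth y = 1.11 m, the central angle is θ = 2 arccos(1 − 2y/D) = 4.212 rad. Then A = (D²/8)(θ − sin θ) = 1.375 m² and P = Dθ/2 = 3.096 m.
Hydraulic radius R = A/P = 1.375/3.096 = 0.4441 m.
Manning's equation: Q = (1/n) A R^(2/3) S^(1/2) = (1/0.013) × 1.375 × 0.4441^(2/3) × 0.00087^(1/2) = 1.82 m³/s.

Q = 1.82 m³/s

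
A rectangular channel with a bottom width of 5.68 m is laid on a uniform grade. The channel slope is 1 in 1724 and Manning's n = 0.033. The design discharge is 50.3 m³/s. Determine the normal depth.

y_n = 7.5 m

Manning's equation rearranged: A R^(2/3) = nQ / (1·√S) = 0.033 × 50.3 / (√0.00058) = 68.92.
At y = 5.25 m: A R^(2/3) = 44.83 — too small.
At y = 8.51 m: A R^(2/3) = 80 — too large.
At y = 7.5 m: A R^(2/3) = 68.97 — close enough.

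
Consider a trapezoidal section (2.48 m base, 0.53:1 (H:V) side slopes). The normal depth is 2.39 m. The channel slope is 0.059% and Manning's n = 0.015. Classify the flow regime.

With bottom width b = 2.48 m and side slope z = 0.53: A = (b + zy)y = (2.48 + 0.53×2.39)×2.39 = 8.955 m²; P = b + 2y√(1+z²) = 2.48 + 2×2.39×1.132 = 7.89 m.
Hydraulic radius R = A/P = 8.955/7.89 = 1.135 m.
V = (1/n) R^(2/3) √S = (1/0.015) × 1.135^(2/3) × √0.00059 = 1.762 m/s. Hydraulic depth D_h = A/T = 8.955/5.013 = 1.786 m.
Froude number Fr = V/√(g·D_h) = 1.762/√(9.81×1.786) = 0.421, which is less than 1, so the flow is subcritical.

subcritical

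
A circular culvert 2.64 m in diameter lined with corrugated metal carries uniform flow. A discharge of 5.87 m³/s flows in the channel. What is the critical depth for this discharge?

y_c = 1.07 m

At critical depth, Q² T / (g A³) = 1, i.e. A³/T = Q²/g = 5.87²/9.81 = 3.512.
Trying y = 1.18 m: A³/T = 5.059 — high.
Trying y = 0.815 m: A³/T = 1.217 — low.
Trying y = 1.07 m: A³/T = 3.476 — ≈ 3.512.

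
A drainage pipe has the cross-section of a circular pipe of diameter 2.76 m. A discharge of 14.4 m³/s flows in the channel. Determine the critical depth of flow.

y_c = 1.69 m

At critical depth, Q² T / (g A³) = 1, i.e. A³/T = Q²/g = 14.4²/9.81 = 21.14.
Try y = 1.29 m: A³/T = 7.495 — too small.
Try y = 1.98 m: A³/T = 39 — too large.
Try y = 1.69 m: A³/T = 21.05 — close enough.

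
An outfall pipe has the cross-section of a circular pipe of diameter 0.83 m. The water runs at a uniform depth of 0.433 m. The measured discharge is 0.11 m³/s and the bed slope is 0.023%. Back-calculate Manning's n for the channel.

For a circular section of diameter D = 0.83 m at depth y = 0.433 m, the central angle is θ = 2 arccos(1 − 2y/D) = 3.228 rad. Then A = (D²/8)(θ − sin θ) = 0.2855 m² and P = Dθ/2 = 1.34 m.
Hydraulic radius R = A/P = 0.2855/1.34 = 0.2131 m.
Rearranging Manning's equation: n = (1/Q) A R^(2/3) S^(1/2) = (1/0.11) × 0.2855 × 0.2131^(2/3) × √0.00023 = 0.014.

n = 0.014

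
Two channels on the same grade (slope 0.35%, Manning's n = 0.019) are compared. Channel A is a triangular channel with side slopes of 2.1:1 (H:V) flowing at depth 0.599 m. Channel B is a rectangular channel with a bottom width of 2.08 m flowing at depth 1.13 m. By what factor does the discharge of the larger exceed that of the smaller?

4.96

Channel A: For a triangular section with side slope z = 2.1: A = zy² = 2.1×0.599² = 0.7535 m²; P = 2y√(1+z²) = 2×0.599×2.326 = 2.786 m. Hydraulic radius R = A/P = 0.7535/2.786 = 0.2704 m. Q_A = (1/0.019)·0.7535·0.2704^(2/3)·√0.0035 = 0.9811 m³/s.
Channel B: Flow area A = b·y = 2.08 × 1.13 = 2.35 m². Wetted perimeter P = b + 2y = 2.08 + 2×1.13 = 4.34 m. Hydraulic radius R = A/P = 2.35/4.34 = 0.5416 m. Q_B = (1/0.019)·2.35·0.5416^(2/3)·√0.0035 = 4.862 m³/s.
The larger discharge is 4.862 m³/s and the smaller is 0.9811 m³/s; the ratio is 4.96.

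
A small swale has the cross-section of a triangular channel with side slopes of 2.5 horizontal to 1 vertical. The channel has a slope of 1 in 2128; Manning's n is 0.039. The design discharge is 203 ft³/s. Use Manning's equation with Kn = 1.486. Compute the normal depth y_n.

y_n = 6.77 ft

Manning's equation rearranged: A R^(2/3) = nQ / (1.486·√S) = 0.039 × 203 / (1.486 × √0.0004699) = 245.8.
Try y = 7.67 ft: A R^(2/3) = 342.9 — too large.
Try y = 4.92 ft: A R^(2/3) = 105 — too small.
Try y = 6.77 ft: A R^(2/3) = 245.9 — close enough.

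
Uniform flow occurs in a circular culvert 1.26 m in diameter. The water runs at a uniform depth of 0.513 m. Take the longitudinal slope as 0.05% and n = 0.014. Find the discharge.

Q = 0.321 m³/s

For a circular section of diameter D = 1.26 m at depth y = 0.513 m, the central angle is θ = 2 arccos(1 − 2y/D) = 2.768 rad. Then A = (D²/8)(θ − sin θ) = 0.4769 m² and P = Dθ/2 = 1.744 m.
Hydraulic radius R = A/P = 0.4769/1.744 = 0.2735 m.
Manning's equation: Q = (1/n) A R^(2/3) S^(1/2) = (1/0.014) × 0.4769 × 0.2735^(2/3) × 0.0005^(1/2) = 0.321 m³/s.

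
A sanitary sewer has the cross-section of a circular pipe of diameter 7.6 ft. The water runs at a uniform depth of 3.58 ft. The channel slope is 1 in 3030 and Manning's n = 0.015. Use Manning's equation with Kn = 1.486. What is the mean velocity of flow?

V = 2.69 ft/s

For a circular section of diameter D = 7.6 ft at depth y = 3.58 ft, the central angle is θ = 2 arccos(1 − 2y/D) = 3.026 rad. Then A = (D²/8)(θ − sin θ) = 21.01 ft² and P = Dθ/2 = 11.5 ft.
Hydraulic radius R = A/P = 21.01/11.5 = 1.827 ft.
From Manning's equation, V = (1.486/n) R^(2/3) S^(1/2) = (1.486/0.015) × 1.827^(2/3) × 0.00033^(1/2) = 2.69 ft/s.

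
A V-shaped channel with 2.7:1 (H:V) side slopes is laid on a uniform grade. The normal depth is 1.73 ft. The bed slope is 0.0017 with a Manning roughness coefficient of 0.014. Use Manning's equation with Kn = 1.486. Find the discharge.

Q = 30.8 ft³/s

For a triangular section with side slope z = 2.7: A = zy² = 2.7×1.73² = 8.081 ft²; P = 2y√(1+z²) = 2×1.73×2.879 = 9.962 ft.
Hydraulic radius R = A/P = 8.081/9.962 = 0.8112 ft.
Manning's equation: Q = (1.486/n) A R^(2/3) S^(1/2) = (1.486/0.014) × 8.081 × 0.8112^(2/3) × 0.0017^(1/2) = 30.8 ft³/s.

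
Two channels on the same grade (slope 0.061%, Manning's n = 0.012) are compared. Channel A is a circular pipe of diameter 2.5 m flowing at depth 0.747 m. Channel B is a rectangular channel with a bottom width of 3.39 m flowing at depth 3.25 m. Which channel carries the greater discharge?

Channel A: For a circular section of diameter D = 2.5 m at depth y = 0.747 m, the central angle is θ = 2 arccos(1 − 2y/D) = 2.313 rad. Then A = (D²/8)(θ − sin θ) = 1.232 m² and P = Dθ/2 = 2.892 m. Hydraulic radius R = A/P = 1.232/2.892 = 0.4259 m. Q_A = (1/0.012)·1.232·0.4259^(2/3)·√0.00061 = 1.435 m³/s.
Channel B: Flow area A = b·y = 3.39 × 3.25 = 11.02 m². Wetted perimeter P = b + 2y = 3.39 + 2×3.25 = 9.89 m. Hydraulic radius R = A/P = 11.02/9.89 = 1.114 m. Q_B = (1/0.012)·11.02·1.114^(2/3)·√0.00061 = 24.37 m³/s.
Q_A = 1.435 m³/s vs Q_B = 24.37 m³/s, so channel B carries more.

channel B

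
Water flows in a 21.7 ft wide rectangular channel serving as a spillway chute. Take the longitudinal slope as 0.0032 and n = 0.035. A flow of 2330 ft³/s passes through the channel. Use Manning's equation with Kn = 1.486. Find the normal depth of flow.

y_n = 13.5 ft

Manning's equation rearranged: A R^(2/3) = nQ / (1.486·√S) = 0.035 × 2330 / (1.486 × √0.0032) = 970.1.
Try y = 16.7 ft: A R^(2/3) = 1272 — high.
Try y = 11.5 ft: A R^(2/3) = 785.3 — low.
Try y = 13.5 ft: A R^(2/3) = 969 — ≈ 970.1.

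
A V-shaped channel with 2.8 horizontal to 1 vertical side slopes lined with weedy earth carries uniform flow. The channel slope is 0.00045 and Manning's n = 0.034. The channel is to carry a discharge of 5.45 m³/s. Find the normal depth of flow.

y_n = 1.85 m

Manning's equation rearranged: A R^(2/3) = nQ / (1·√S) = 0.034 × 5.45 / (√0.00045) = 8.735.
At y = 2.28 m: A R^(2/3) = 15.26 — too large.
At y = 1.36 m: A R^(2/3) = 3.848 — too small.
At y = 1.85 m: A R^(2/3) = 8.741 — matches.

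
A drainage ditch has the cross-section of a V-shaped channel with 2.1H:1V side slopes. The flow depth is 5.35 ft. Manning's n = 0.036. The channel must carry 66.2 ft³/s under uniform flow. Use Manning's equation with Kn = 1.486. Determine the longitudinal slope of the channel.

S = 0.00022

For a triangular section with side slope z = 2.1: A = zy² = 2.1×5.35² = 60.11 ft²; P = 2y√(1+z²) = 2×5.35×2.326 = 24.89 ft.
Hydraulic radius R = A/P = 60.11/24.89 = 2.415 ft.
From Manning's equation, S = [nQ / (1.486 A R^(2/3))]² = [0.036 × 66.2 / (1.486 × 60.11 × 2.415^(2/3))]² = 0.00022.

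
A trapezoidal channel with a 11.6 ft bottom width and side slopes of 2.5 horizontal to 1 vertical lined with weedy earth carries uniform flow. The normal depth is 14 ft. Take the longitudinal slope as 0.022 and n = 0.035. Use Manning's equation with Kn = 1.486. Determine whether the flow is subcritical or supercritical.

supercritical

With bottom width b = 11.6 ft and side slope z = 2.5: A = (b + zy)y = (11.6 + 2.5×14)×14 = 652.4 ft²; P = b + 2y√(1+z²) = 11.6 + 2×14×2.693 = 86.99 ft.
Hydraulic radius R = A/P = 652.4/86.99 = 7.5 ft.
V = (1.486/n) R^(2/3) √S = (1.486/0.035) × 7.5^(2/3) × √0.022 = 24.13 ft/s. Hydraulic depth D_h = A/T = 652.4/81.6 = 7.995 ft.
Froude number Fr = V/√(g·D_h) = 24.13/√(32.2×7.995) = 1.5, which is greater than 1, so the flow is supercritical.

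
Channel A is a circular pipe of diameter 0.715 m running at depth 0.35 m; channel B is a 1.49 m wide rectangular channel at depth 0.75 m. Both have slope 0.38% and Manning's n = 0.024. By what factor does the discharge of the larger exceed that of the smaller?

Channel A: For a circular section of diameter D = 0.715 m at depth y = 0.35 m, the central angle is θ = 2 arccos(1 − 2y/D) = 3.1 rad. Then A = (D²/8)(θ − sin θ) = 0.1954 m² and P = Dθ/2 = 1.108 m. Hydraulic radius R = A/P = 0.1954/1.108 = 0.1763 m. Q_A = (1/0.024)·0.1954·0.1763^(2/3)·√0.0038 = 0.1578 m³/s.
Channel B: Flow area A = b·y = 1.49 × 0.75 = 1.117 m². Wetted perimeter P = b + 2y = 1.49 + 2×0.75 = 2.99 m. Hydraulic radius R = A/P = 1.117/2.99 = 0.3737 m. Q_B = (1/0.024)·1.117·0.3737^(2/3)·√0.0038 = 1.489 m³/s.
The larger discharge is 1.489 m³/s and the smaller is 0.1578 m³/s; the ratio is 9.44.

9.44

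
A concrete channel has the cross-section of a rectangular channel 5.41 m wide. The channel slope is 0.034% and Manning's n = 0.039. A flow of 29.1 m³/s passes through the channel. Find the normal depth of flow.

y_n = 7.24 m

Manning's equation rearranged: A R^(2/3) = nQ / (1·√S) = 0.039 × 29.1 / (√0.00034) = 61.55.
At y = 8.83 m: A R^(2/3) = 77.61 — too large.
At y = 5.11 m: A R^(2/3) = 40.43 — too small.
At y = 7.24 m: A R^(2/3) = 61.54 — close enough.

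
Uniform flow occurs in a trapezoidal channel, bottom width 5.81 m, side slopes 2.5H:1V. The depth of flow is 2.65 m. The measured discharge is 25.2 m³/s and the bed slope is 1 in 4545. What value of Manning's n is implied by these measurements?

With bottom width b = 5.81 m and side slope z = 2.5: A = (b + zy)y = (5.81 + 2.5×2.65)×2.65 = 32.95 m²; P = b + 2y√(1+z²) = 5.81 + 2×2.65×2.693 = 20.08 m.
Hydraulic radius R = A/P = 32.95/20.08 = 1.641 m.
Rearranging Manning's equation: n = (1/Q) A R^(2/3) S^(1/2) = (1/25.2) × 32.95 × 1.641^(2/3) × √0.00022 = 0.027.

n = 0.027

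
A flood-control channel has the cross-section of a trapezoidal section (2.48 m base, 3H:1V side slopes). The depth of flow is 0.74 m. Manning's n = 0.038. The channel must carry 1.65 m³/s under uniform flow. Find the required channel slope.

With bottom width b = 2.48 m and side slope z = 3: A = (b + zy)y = (2.48 + 3×0.74)×0.74 = 3.478 m²; P = b + 2y√(1+z²) = 2.48 + 2×0.74×3.162 = 7.16 m.
Hydraulic radius R = A/P = 3.478/7.16 = 0.4857 m.
From Manning's equation, S = [nQ / (1 A R^(2/3))]² = [0.038 × 1.65 / (1 × 3.478 × 0.4857^(2/3))]² = 0.000851.

S = 0.000851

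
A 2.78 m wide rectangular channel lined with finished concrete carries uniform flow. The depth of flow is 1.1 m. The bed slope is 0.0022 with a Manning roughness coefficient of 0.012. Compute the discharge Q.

Flow area A = b·y = 2.78 × 1.1 = 3.058 m². Wetted perimeter P = b + 2y = 2.78 + 2×1.1 = 4.98 m.
Hydraulic radius R = A/P = 3.058/4.98 = 0.6141 m.
Manning's equation: Q = (1/n) A R^(2/3) S^(1/2) = (1/0.012) × 3.058 × 0.6141^(2/3) × 0.0022^(1/2) = 8.64 m³/s.

Q = 8.64 m³/s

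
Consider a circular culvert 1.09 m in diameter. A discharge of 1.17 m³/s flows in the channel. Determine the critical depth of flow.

y_c = 0.606 m

At critical depth, Q² T / (g A³) = 1, i.e. A³/T = Q²/g = 1.17²/9.81 = 0.1395.
Try y = 0.466 m: A³/T = 0.05118 — low.
Try y = 0.606 m: A³/T = 0.1397 — ≈ 0.1395.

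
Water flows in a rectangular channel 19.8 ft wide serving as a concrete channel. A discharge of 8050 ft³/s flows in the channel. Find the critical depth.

y_c = 17.3 ft

For a rectangular channel, critical depth y_c = (q²/g)^(1/3) where q = Q/b = 8050/19.8 = 406.6 ft²/s.
So y_c = (406.6²/32.2)^(1/3) = 17.3 ft.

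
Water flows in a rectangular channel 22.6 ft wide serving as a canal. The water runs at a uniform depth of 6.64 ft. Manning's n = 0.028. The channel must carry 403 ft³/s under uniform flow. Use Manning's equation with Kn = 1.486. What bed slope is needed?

Flow area A = b·y = 22.6 × 6.64 = 150.1 ft². Wetted perimeter P = b + 2y = 22.6 + 2×6.64 = 35.88 ft.
Hydraulic radius R = A/P = 150.1/35.88 = 4.182 ft.
From Manning's equation, S = [nQ / (1.486 A R^(2/3))]² = [0.028 × 403 / (1.486 × 150.1 × 4.182^(2/3))]² = 0.00038.

S = 0.00038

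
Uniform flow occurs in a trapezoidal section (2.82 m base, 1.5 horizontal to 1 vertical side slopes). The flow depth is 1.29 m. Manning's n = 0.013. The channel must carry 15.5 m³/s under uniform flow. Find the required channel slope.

S = 0.0014

With bottom width b = 2.82 m and side slope z = 1.5: A = (b + zy)y = (2.82 + 1.5×1.29)×1.29 = 6.134 m²; P = b + 2y√(1+z²) = 2.82 + 2×1.29×1.803 = 7.471 m.
Hydraulic radius R = A/P = 6.134/7.471 = 0.821 m.
From Manning's equation, S = [nQ / (1 A R^(2/3))]² = [0.013 × 15.5 / (1 × 6.134 × 0.821^(2/3))]² = 0.0014.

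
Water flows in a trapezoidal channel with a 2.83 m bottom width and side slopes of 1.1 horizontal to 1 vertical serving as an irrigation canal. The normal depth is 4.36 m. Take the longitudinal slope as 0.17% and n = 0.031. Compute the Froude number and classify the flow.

subcritical

With bottom width b = 2.83 m and side slope z = 1.1: A = (b + zy)y = (2.83 + 1.1×4.36)×4.36 = 33.25 m²; P = b + 2y√(1+z²) = 2.83 + 2×4.36×1.487 = 15.79 m.
Hydraulic radius R = A/P = 33.25/15.79 = 2.105 m.
V = (1/n) R^(2/3) √S = (1/0.031) × 2.105^(2/3) × √0.0017 = 2.185 m/s. Hydraulic depth D_h = A/T = 33.25/12.42 = 2.677 m.
Froude number Fr = V/√(g·D_h) = 2.185/√(9.81×2.677) = 0.426, which is less than 1, so the flow is subcritical.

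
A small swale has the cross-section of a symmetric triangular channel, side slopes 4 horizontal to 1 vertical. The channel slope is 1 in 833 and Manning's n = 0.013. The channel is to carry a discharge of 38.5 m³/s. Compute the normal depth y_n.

y_n = 1.94 m

Manning's equation rearranged: A R^(2/3) = nQ / (1·√S) = 0.013 × 38.5 / (√0.0012) = 14.45.
At y = 1.62 m: A R^(2/3) = 8.939 — too small.
At y = 1.94 m: A R^(2/3) = 14.46 — close enough.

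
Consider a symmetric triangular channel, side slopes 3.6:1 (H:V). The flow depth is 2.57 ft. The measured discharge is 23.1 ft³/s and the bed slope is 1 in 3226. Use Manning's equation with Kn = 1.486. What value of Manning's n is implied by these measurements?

For a triangular section with side slope z = 3.6: A = zy² = 3.6×2.57² = 23.78 ft²; P = 2y√(1+z²) = 2×2.57×3.736 = 19.2 ft.
Hydraulic radius R = A/P = 23.78/19.2 = 1.238 ft.
Rearranging Manning's equation: n = (1.486/Q) A R^(2/3) S^(1/2) = (1.486/23.1) × 23.78 × 1.238^(2/3) × √0.00031 = 0.0311.

n = 0.0311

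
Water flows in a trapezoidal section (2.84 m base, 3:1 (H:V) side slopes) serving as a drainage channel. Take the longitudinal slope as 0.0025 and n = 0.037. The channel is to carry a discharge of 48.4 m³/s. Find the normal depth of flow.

y_n = 2.62 m

Manning's equation rearranged: A R^(2/3) = nQ / (1·√S) = 0.037 × 48.4 / (√0.0025) = 35.82.
At y = 2.86 m: A R^(2/3) = 43.94 — over.
At y = 2.09 m: A R^(2/3) = 21.33 — short.
At y = 2.62 m: A R^(2/3) = 35.82 — matches.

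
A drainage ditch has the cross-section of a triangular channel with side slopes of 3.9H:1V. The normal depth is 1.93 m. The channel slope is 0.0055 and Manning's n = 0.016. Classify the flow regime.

supercritical

For a triangular section with side slope z = 3.9: A = zy² = 3.9×1.93² = 14.53 m²; P = 2y√(1+z²) = 2×1.93×4.026 = 15.54 m.
Hydraulic radius R = A/P = 14.53/15.54 = 0.9348 m.
V = (1/n) R^(2/3) √S = (1/0.016) × 0.9348^(2/3) × √0.0055 = 4.431 m/s. Hydraulic depth D_h = A/T = 14.53/15.05 = 0.965 m.
Froude number Fr = V/√(g·D_h) = 4.431/√(9.81×0.965) = 1.44, which is greater than 1, so the flow is supercritical.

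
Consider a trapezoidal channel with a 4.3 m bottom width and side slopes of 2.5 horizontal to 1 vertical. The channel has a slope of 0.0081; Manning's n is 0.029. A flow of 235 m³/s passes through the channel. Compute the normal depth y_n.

y_n = 3.58 m

Manning's equation rearranged: A R^(2/3) = nQ / (1·√S) = 0.029 × 235 / (√0.0081) = 75.72.
Trying y = 4.2 m: A R^(2/3) = 108.6 — too large.
Trying y = 3.58 m: A R^(2/3) = 75.59 — ≈ 75.72.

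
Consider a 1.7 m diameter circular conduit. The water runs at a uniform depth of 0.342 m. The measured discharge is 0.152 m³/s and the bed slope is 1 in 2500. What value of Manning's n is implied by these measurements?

For a circular section of diameter D = 1.7 m at depth y = 0.342 m, the central angle is θ = 2 arccos(1 − 2y/D) = 1.86 rad. Then A = (D²/8)(θ − sin θ) = 0.3259 m² and P = Dθ/2 = 1.581 m.
Hydraulic radius R = A/P = 0.3259/1.581 = 0.2061 m.
Rearranging Manning's equation: n = (1/Q) A R^(2/3) S^(1/2) = (1/0.152) × 0.3259 × 0.2061^(2/3) × √0.0004 = 0.015.

n = 0.015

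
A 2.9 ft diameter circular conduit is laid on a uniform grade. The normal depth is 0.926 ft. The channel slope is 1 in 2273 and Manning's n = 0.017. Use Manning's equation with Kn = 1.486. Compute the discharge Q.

Q = 2.16 ft³/s

For a circular section of diameter D = 2.9 ft at depth y = 0.926 ft, the central angle is θ = 2 arccos(1 − 2y/D) = 2.402 rad. Then A = (D²/8)(θ − sin θ) = 1.817 ft² and P = Dθ/2 = 3.483 ft.
Hydraulic radius R = A/P = 1.817/3.483 = 0.5216 ft.
Manning's equation: Q = (1.486/n) A R^(2/3) S^(1/2) = (1.486/0.017) × 1.817 × 0.5216^(2/3) × 0.0004399^(1/2) = 2.16 ft³/s.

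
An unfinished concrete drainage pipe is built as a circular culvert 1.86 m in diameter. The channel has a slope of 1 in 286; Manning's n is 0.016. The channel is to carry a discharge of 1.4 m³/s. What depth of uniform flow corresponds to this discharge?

Manning's equation rearranged: A R^(2/3) = nQ / (1·√S) = 0.016 × 1.4 / (√0.003497) = 0.3788.
At y = 0.725 m: A R^(2/3) = 0.5241 — high.
At y = 0.61 m: A R^(2/3) = 0.379 — matches.

y_n = 0.61 m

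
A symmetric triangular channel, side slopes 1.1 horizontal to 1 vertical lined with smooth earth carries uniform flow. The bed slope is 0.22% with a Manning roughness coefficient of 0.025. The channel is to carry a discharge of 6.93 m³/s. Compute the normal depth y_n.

y_n = 2.02 m

Manning's equation rearranged: A R^(2/3) = nQ / (1·√S) = 0.025 × 6.93 / (√0.0022) = 3.694.
Try y = 2.34 m: A R^(2/3) = 5.471 — high.
Try y = 1.59 m: A R^(2/3) = 1.952 — low.
Try y = 2.02 m: A R^(2/3) = 3.696 — ≈ 3.694.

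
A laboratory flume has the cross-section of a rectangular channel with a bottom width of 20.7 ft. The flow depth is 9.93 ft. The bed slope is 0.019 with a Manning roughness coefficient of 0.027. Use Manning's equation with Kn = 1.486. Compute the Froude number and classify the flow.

supercritical

Flow area A = b·y = 20.7 × 9.93 = 205.6 ft². Wetted perimeter P = b + 2y = 20.7 + 2×9.93 = 40.56 ft.
Hydraulic radius R = A/P = 205.6/40.56 = 5.068 ft.
V = (1.486/n) R^(2/3) √S = (1.486/0.027) × 5.068^(2/3) × √0.019 = 22.38 ft/s. Hydraulic depth D_h = A/T = 205.6/20.7 = 9.93 ft.
Froude number Fr = V/√(g·D_h) = 22.38/√(32.2×9.93) = 1.25, which is greater than 1, so the flow is supercritical.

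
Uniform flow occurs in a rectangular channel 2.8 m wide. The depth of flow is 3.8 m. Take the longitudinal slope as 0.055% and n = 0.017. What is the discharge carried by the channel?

Flow area A = b·y = 2.8 × 3.8 = 10.64 m². Wetted perimeter P = b + 2y = 2.8 + 2×3.8 = 10.4 m.
Hydraulic radius R = A/P = 10.64/10.4 = 1.023 m.
Manning's equation: Q = (1/n) A R^(2/3) S^(1/2) = (1/0.017) × 10.64 × 1.023^(2/3) × 0.00055^(1/2) = 14.9 m³/s.

Q = 14.9 m³/s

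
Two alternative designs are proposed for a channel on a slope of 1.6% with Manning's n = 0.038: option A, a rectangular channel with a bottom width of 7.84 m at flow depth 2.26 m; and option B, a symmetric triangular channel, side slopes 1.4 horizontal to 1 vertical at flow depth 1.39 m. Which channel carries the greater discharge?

channel A

Channel A: Flow area A = b·y = 7.84 × 2.26 = 17.72 m². Wetted perimeter P = b + 2y = 7.84 + 2×2.26 = 12.36 m. Hydraulic radius R = A/P = 17.72/12.36 = 1.434 m. Q_A = (1/0.038)·17.72·1.434^(2/3)·√0.016 = 74.98 m³/s.
Channel B: For a triangular section with side slope z = 1.4: A = zy² = 1.4×1.39² = 2.705 m²; P = 2y√(1+z²) = 2×1.39×1.72 = 4.783 m. Hydraulic radius R = A/P = 2.705/4.783 = 0.5655 m. Q_B = (1/0.038)·2.705·0.5655^(2/3)·√0.016 = 6.158 m³/s.
Q_A = 74.98 m³/s vs Q_B = 6.158 m³/s, so channel A carries more.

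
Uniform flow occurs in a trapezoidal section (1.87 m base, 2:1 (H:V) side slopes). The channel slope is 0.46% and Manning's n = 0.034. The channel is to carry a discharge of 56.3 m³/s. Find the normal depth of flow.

y_n = 2.86 m

Manning's equation rearranged: A R^(2/3) = nQ / (1·√S) = 0.034 × 56.3 / (√0.0046) = 28.22.
At y = 3.55 m: A R^(2/3) = 47.02 — too large.
At y = 2.2 m: A R^(2/3) = 15.39 — too small.
At y = 2.86 m: A R^(2/3) = 28.2 — close enough.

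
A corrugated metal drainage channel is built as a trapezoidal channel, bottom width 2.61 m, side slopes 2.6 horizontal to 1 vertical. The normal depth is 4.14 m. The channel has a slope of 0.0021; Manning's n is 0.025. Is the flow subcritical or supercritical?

With bottom width b = 2.61 m and side slope z = 2.6: A = (b + zy)y = (2.61 + 2.6×4.14)×4.14 = 55.37 m²; P = b + 2y√(1+z²) = 2.61 + 2×4.14×2.786 = 25.68 m.
Hydraulic radius R = A/P = 55.37/25.68 = 2.156 m.
V = (1/n) R^(2/3) √S = (1/0.025) × 2.156^(2/3) × √0.0021 = 3.06 m/s. Hydraulic depth D_h = A/T = 55.37/24.14 = 2.294 m.
Froude number Fr = V/√(g·D_h) = 3.06/√(9.81×2.294) = 0.645, which is less than 1, so the flow is subcritical.

subcritical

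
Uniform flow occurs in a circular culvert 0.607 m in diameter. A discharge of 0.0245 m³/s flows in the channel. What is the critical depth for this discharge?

At critical depth, Q² T / (g A³) = 1, i.e. A³/T = Q²/g = 0.0245²/9.81 = 0.00006119.
At y = 0.125 m: A³/T = 0.0001615 — too large.
At y = 0.0741 m: A³/T = 0.00002064 — too small.
At y = 0.0976 m: A³/T = 0.00006115 — matches.

y_c = 0.0976 m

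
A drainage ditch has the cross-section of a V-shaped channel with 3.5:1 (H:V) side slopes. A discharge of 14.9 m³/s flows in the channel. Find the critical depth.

y_c = 1.3 m

At critical depth, Q² T / (g A³) = 1, i.e. A³/T = Q²/g = 14.9²/9.81 = 22.63.
At y = 1.04 m: A³/T = 7.452 — low.
At y = 1.63 m: A³/T = 70.48 — high.
At y = 1.3 m: A³/T = 22.74 — close enough.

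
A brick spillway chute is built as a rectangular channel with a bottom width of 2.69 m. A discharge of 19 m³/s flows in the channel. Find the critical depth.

y_c = 1.72 m

For a rectangular channel, critical depth y_c = (q²/g)^(1/3) where q = Q/b = 19/2.69 = 7.063 m²/s.
So y_c = (7.063²/9.81)^(1/3) = 1.72 m.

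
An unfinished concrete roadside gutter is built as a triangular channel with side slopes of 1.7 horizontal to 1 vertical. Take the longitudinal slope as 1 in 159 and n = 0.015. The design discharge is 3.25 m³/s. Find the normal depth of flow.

y_n = 0.843 m

Manning's equation rearranged: A R^(2/3) = nQ / (1·√S) = 0.015 × 3.25 / (√0.006289) = 0.6147.
Try y = 0.673 m: A R^(2/3) = 0.3374 — too small.
Try y = 0.843 m: A R^(2/3) = 0.6151 — ≈ 0.6147.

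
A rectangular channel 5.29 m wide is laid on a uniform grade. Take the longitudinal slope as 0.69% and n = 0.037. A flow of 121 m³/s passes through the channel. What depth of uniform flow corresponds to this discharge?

Manning's equation rearranged: A R^(2/3) = nQ / (1·√S) = 0.037 × 121 / (√0.0069) = 53.9.
Trying y = 7.69 m: A R^(2/3) = 63.89 — over.
Trying y = 6.66 m: A R^(2/3) = 53.92 — ≈ 53.9.

y_n = 6.66 m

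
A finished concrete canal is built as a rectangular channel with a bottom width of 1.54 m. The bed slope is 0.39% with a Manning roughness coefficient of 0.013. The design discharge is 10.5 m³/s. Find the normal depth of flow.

y_n = 2.08 m

Manning's equation rearranged: A R^(2/3) = nQ / (1·√S) = 0.013 × 10.5 / (√0.0039) = 2.186.
Try y = 1.5 m: A R^(2/3) = 1.472 — low.
Try y = 2.45 m: A R^(2/3) = 2.642 — high.
Try y = 2.08 m: A R^(2/3) = 2.181 — close enough.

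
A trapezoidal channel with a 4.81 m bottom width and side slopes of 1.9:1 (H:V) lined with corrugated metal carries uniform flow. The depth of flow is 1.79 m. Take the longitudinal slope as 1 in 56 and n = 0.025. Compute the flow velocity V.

V = 5.96 m/s

With bottom width b = 4.81 m and side slope z = 1.9: A = (b + zy)y = (4.81 + 1.9×1.79)×1.79 = 14.7 m²; P = b + 2y√(1+z²) = 4.81 + 2×1.79×2.147 = 12.5 m.
Hydraulic radius R = A/P = 14.7/12.5 = 1.176 m.
From Manning's equation, V = (1/n) R^(2/3) S^(1/2) = (1/0.025) × 1.176^(2/3) × 0.01786^(1/2) = 5.96 m/s.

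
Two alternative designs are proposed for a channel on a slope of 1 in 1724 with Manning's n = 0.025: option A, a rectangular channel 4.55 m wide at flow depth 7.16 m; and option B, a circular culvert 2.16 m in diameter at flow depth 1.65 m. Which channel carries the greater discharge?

channel A

Channel A: Flow area A = b·y = 4.55 × 7.16 = 32.58 m². Wetted perimeter P = b + 2y = 4.55 + 2×7.16 = 18.87 m. Hydraulic radius R = A/P = 32.58/18.87 = 1.726 m. Q_A = (1/0.025)·32.58·1.726^(2/3)·√0.00058 = 45.17 m³/s.
Channel B: For a circular section of diameter D = 2.16 m at depth y = 1.65 m, the central angle is θ = 2 arccos(1 − 2y/D) = 4.254 rad. Then A = (D²/8)(θ − sin θ) = 3.004 m² and P = Dθ/2 = 4.594 m. Hydraulic radius R = A/P = 3.004/4.594 = 0.6538 m. Q_B = (1/0.025)·3.004·0.6538^(2/3)·√0.00058 = 2.18 m³/s.
Q_A = 45.17 m³/s vs Q_B = 2.18 m³/s, so channel A carries more.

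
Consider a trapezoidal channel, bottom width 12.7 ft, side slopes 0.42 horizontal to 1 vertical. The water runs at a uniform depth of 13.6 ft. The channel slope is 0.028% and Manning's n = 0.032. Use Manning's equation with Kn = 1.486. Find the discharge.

Q = 638 ft³/s

With bottom width b = 12.7 ft and side slope z = 0.42: A = (b + zy)y = (12.7 + 0.42×13.6)×13.6 = 250.4 ft²; P = b + 2y√(1+z²) = 12.7 + 2×13.6×1.085 = 42.2 ft.
Hydraulic radius R = A/P = 250.4/42.2 = 5.933 ft.
Manning's equation: Q = (1.486/n) A R^(2/3) S^(1/2) = (1.486/0.032) × 250.4 × 5.933^(2/3) × 0.00028^(1/2) = 638 ft³/s.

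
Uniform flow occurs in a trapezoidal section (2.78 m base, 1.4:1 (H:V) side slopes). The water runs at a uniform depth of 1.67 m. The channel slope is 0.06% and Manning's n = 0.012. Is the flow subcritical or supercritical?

subcritical

With bottom width b = 2.78 m and side slope z = 1.4: A = (b + zy)y = (2.78 + 1.4×1.67)×1.67 = 8.547 m²; P = b + 2y√(1+z²) = 2.78 + 2×1.67×1.72 = 8.526 m.
Hydraulic radius R = A/P = 8.547/8.526 = 1.002 m.
V = (1/n) R^(2/3) √S = (1/0.012) × 1.002^(2/3) × √0.0006 = 2.045 m/s. Hydraulic depth D_h = A/T = 8.547/7.456 = 1.146 m.
Froude number Fr = V/√(g·D_h) = 2.045/√(9.81×1.146) = 0.61, which is less than 1, so the flow is subcritical.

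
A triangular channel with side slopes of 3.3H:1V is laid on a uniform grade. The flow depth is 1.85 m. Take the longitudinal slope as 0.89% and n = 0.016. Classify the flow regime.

supercritical

For a triangular section with side slope z = 3.3: A = zy² = 3.3×1.85² = 11.29 m²; P = 2y√(1+z²) = 2×1.85×3.448 = 12.76 m.
Hydraulic radius R = A/P = 11.29/12.76 = 0.8852 m.
V = (1/n) R^(2/3) √S = (1/0.016) × 0.8852^(2/3) × √0.0089 = 5.436 m/s. Hydraulic depth D_h = A/T = 11.29/12.21 = 0.925 m.
Froude number Fr = V/√(g·D_h) = 5.436/√(9.81×0.925) = 1.8, which is greater than 1, so the flow is supercritical.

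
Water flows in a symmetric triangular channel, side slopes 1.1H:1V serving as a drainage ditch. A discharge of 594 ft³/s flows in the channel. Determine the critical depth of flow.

At critical depth, Q² T / (g A³) = 1, i.e. A³/T = Q²/g = 594²/32.2 = 10960.
Try y = 8.87 ft: A³/T = 33220 — over.
Try y = 6.34 ft: A³/T = 6197 — short.
Try y = 7.11 ft: A³/T = 10990 — matches.

y_c = 7.11 ft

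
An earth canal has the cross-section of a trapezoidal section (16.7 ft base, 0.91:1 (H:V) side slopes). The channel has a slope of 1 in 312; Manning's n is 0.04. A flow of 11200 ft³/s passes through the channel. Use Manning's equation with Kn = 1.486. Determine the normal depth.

Manning's equation rearranged: A R^(2/3) = nQ / (1.486·√S) = 0.04 × 11200 / (1.486 × √0.003205) = 5325.
At y = 17.8 ft: A R^(2/3) = 2540 — low.
At y = 25.6 ft: A R^(2/3) = 5342 — close enough.

y_n = 25.6 ft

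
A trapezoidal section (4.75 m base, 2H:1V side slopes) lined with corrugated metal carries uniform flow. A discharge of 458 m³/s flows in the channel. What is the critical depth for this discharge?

At critical depth, Q² T / (g A³) = 1, i.e. A³/T = Q²/g = 458²/9.81 = 21380.
Trying y = 5.85 m: A³/T = 31660 — too large.
Trying y = 3.71 m: A³/T = 4698 — too small.
Trying y = 5.34 m: A³/T = 21420 — close enough.

y_c = 5.34 m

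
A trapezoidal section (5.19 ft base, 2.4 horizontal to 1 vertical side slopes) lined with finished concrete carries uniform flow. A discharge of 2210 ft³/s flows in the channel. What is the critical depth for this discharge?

y_c = 7.79 ft

At critical depth, Q² T / (g A³) = 1, i.e. A³/T = Q²/g = 2210²/32.2 = 151700.
At y = 5.3 ft: A³/T = 27920 — low.
At y = 9.39 ft: A³/T = 351100 — high.
At y = 7.79 ft: A³/T = 151300 — matches.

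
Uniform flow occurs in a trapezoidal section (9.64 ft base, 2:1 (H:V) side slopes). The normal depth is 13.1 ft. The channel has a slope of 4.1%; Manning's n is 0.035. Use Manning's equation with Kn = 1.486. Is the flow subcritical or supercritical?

supercritical

With bottom width b = 9.64 ft and side slope z = 2: A = (b + zy)y = (9.64 + 2×13.1)×13.1 = 469.5 ft²; P = b + 2y√(1+z²) = 9.64 + 2×13.1×2.236 = 68.22 ft.
Hydraulic radius R = A/P = 469.5/68.22 = 6.882 ft.
V = (1.486/n) R^(2/3) √S = (1.486/0.035) × 6.882^(2/3) × √0.041 = 31.1 ft/s. Hydraulic depth D_h = A/T = 469.5/62.04 = 7.568 ft.
Froude number Fr = V/√(g·D_h) = 31.1/√(32.2×7.568) = 1.99, which is greater than 1, so the flow is supercritical.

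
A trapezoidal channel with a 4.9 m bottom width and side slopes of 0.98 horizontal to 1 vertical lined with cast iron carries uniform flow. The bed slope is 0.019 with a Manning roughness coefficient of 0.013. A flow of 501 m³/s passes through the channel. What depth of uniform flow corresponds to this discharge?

y_n = 3.55 m

Manning's equation rearranged: A R^(2/3) = nQ / (1·√S) = 0.013 × 501 / (√0.019) = 47.25.
Try y = 4.02 m: A R^(2/3) = 60.1 — too large.
Try y = 3.55 m: A R^(2/3) = 47.29 — matches.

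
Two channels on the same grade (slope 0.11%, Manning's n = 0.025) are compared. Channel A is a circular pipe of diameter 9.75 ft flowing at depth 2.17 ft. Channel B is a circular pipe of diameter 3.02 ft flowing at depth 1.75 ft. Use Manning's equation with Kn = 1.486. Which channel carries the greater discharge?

channel A

Channel A: For a circular section of diameter D = 9.75 ft at depth y = 2.17 ft, the central angle is θ = 2 arccos(1 − 2y/D) = 1.965 rad. Then A = (D²/8)(θ − sin θ) = 12.38 ft² and P = Dθ/2 = 9.58 ft. Hydraulic radius R = A/P = 12.38/9.58 = 1.292 ft. Q_A = (1.486/0.025)·12.38·1.292^(2/3)·√0.0011 = 28.96 ft³/s.
Channel B: For a circular section of diameter D = 3.02 ft at depth y = 1.75 ft, the central angle is θ = 2 arccos(1 − 2y/D) = 3.461 rad. Then A = (D²/8)(θ − sin θ) = 4.303 ft² and P = Dθ/2 = 5.226 ft. Hydraulic radius R = A/P = 4.303/5.226 = 0.8235 ft. Q_B = (1.486/0.025)·4.303·0.8235^(2/3)·√0.0011 = 7.453 ft³/s.
Q_A = 28.96 ft³/s vs Q_B = 7.453 ft³/s, so channel A carries more.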